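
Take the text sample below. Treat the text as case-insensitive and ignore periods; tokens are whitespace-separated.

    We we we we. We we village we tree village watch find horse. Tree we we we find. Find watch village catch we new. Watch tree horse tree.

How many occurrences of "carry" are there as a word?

Scanning the 28 tokens for "carry":
  (none found)

0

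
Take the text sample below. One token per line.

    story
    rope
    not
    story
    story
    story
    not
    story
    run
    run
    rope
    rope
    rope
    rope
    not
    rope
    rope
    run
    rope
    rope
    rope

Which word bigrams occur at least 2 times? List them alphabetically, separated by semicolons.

not story; rope not; rope rope; run rope; story story

Bigram counts meeting the condition (at least 2 times):
  not story: 2
  rope not: 2
  rope rope: 6
  run rope: 2
  story story: 2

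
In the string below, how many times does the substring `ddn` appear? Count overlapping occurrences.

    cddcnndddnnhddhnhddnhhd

Sliding a length-3 window over the 23 characters (21 positions):
  position 8–10: ddn
  position 18–20: ddn

2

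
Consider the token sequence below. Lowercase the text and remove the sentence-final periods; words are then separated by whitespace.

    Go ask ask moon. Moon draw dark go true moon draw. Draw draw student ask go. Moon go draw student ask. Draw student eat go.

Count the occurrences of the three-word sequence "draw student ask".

Scanning the 23 overlapping trigram windows for "draw student ask":
  position 13–15: draw student ask
  position 19–21: draw student ask

2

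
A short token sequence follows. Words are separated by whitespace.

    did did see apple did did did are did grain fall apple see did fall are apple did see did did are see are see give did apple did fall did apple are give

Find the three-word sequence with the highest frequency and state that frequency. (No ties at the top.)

Trigram frequencies (highest first):
  did did are: 2
  did did see: 1
  did see apple: 1
  see apple did: 1
  apple did did: 1
  did did did: 1
  … (25 more, each ≤ 1)

"did did are", 2 times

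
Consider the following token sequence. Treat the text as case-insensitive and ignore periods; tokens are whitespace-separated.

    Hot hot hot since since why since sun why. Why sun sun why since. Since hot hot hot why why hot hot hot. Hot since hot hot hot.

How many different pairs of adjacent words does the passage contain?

28 tokens → 27 bigram windows in total.
Repeated bigrams (each contributes count−1 duplicates):
  hot hot: 9
  hot since: 2
  since hot: 2
  since since: 2
  sun why: 2
  why since: 2
  why why: 2
14 duplicate windows → 27 − 14 = 13 distinct.

13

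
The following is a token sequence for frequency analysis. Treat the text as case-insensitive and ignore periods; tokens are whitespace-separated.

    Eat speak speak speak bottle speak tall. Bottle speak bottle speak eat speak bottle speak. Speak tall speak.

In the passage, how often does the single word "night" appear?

0

Scanning the 18 tokens for "night":
  (none found)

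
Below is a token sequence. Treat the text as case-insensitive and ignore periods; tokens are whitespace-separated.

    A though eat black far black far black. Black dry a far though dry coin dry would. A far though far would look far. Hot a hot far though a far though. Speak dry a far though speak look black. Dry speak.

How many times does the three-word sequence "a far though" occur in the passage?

Scanning the 40 overlapping trigram windows for "a far though":
  position 11–13: a far though
  position 18–20: a far though
  position 30–32: a far though
  position 35–37: a far though

4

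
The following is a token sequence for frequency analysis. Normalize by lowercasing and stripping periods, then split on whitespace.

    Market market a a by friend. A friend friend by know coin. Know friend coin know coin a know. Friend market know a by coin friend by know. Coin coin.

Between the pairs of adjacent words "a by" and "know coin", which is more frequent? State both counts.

"know coin" (3 vs 2)

"a by": 2 occurrences
"know coin": 3 occurrences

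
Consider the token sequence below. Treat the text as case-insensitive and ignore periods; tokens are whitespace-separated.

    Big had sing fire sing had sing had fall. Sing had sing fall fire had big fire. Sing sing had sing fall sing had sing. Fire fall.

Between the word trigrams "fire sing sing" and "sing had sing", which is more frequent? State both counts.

"sing had sing" (4 vs 1)

"fire sing sing": 1 occurrence
"sing had sing": 4 occurrences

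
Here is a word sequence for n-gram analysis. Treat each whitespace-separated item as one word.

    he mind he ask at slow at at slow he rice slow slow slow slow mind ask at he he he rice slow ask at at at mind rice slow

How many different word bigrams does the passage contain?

30 tokens → 29 bigram windows in total.
Repeated bigrams (each contributes count−1 duplicates):
  ask at: 3
  at at: 3
  rice slow: 3
  slow slow: 3
  at slow: 2
  he he: 2
  he rice: 2
11 duplicate windows → 29 − 11 = 18 distinct.

18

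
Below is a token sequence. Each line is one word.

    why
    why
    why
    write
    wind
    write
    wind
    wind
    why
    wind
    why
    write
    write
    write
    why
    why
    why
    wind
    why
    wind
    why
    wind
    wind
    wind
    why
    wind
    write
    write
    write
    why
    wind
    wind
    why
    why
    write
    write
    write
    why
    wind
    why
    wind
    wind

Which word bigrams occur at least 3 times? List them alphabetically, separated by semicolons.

Bigram counts meeting the condition (at least 3 times):
  why why: 5
  why wind: 8
  why write: 3
  wind why: 7
  wind wind: 5
  write why: 3
  write write: 6

why why; why wind; why write; wind why; wind wind; write why; write write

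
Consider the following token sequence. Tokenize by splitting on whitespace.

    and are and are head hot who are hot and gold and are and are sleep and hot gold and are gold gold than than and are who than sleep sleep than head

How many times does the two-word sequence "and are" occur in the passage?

6

Scanning the 32 overlapping bigram windows for "and are":
  position 1–2: and are
  position 3–4: and are
  position 12–13: and are
  position 14–15: and are
  position 20–21: and are
  position 26–27: and are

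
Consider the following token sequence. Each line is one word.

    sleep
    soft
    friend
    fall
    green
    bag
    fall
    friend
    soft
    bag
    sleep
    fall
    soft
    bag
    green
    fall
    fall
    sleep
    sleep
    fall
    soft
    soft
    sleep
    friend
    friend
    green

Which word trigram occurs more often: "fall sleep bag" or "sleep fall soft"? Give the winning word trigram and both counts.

"sleep fall soft" (2 vs 0)

"fall sleep bag": 0 occurrences
"sleep fall soft": 2 occurrences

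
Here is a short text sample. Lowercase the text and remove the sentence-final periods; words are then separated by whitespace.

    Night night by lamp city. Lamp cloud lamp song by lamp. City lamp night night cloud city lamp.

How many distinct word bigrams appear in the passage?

18 tokens → 17 bigram windows in total.
Repeated bigrams (each contributes count−1 duplicates):
  city lamp: 3
  by lamp: 2
  lamp city: 2
  night night: 2
5 duplicate windows → 17 − 5 = 12 distinct.

12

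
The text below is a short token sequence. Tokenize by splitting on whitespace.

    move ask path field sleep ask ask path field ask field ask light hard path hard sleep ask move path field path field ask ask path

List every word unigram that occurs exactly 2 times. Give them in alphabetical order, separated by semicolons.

Unigram counts meeting the condition (exactly 2 times):
  hard: 2
  move: 2
  sleep: 2

hard; move; sleep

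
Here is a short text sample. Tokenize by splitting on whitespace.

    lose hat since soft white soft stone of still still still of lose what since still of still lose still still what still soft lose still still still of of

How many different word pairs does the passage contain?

30 tokens → 29 bigram windows in total.
Repeated bigrams (each contributes count−1 duplicates):
  still still: 5
  still of: 3
  lose still: 2
  of still: 2
8 duplicate windows → 29 − 8 = 21 distinct.

21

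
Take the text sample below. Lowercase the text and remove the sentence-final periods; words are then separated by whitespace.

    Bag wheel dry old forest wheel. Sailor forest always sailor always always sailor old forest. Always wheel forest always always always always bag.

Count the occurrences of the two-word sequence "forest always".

3

Scanning the 22 overlapping bigram windows for "forest always":
  position 8–9: forest always
  position 15–16: forest always
  position 18–19: forest always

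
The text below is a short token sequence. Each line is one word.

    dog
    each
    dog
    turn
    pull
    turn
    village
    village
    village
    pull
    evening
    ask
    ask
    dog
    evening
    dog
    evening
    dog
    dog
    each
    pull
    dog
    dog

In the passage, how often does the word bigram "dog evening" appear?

2

Scanning the 22 overlapping bigram windows for "dog evening":
  position 14–15: dog evening
  position 16–17: dog evening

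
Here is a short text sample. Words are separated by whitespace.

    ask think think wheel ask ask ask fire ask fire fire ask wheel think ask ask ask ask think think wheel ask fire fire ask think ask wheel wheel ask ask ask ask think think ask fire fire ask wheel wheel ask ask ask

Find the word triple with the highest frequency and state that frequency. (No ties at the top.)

Trigram frequencies (highest first):
  ask ask ask: 6
  ask think think: 3
  wheel ask ask: 3
  ask fire fire: 3
  fire fire ask: 3
  think think wheel: 2
  … (17 more, each ≤ 2)

"ask ask ask", 6 times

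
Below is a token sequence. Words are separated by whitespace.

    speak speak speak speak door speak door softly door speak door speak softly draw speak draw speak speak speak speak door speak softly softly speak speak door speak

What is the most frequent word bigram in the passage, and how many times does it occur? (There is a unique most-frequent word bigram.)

"speak speak", 7 times

Bigram frequencies (highest first):
  speak speak: 7
  speak door: 5
  door speak: 5
  speak softly: 2
  draw speak: 2
  door softly: 1
  … (5 more, each ≤ 1)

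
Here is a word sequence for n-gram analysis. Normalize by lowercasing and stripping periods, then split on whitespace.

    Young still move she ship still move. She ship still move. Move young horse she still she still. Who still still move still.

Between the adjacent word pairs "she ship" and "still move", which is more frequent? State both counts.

"still move" (4 vs 2)

"she ship": 2 occurrences
"still move": 4 occurrences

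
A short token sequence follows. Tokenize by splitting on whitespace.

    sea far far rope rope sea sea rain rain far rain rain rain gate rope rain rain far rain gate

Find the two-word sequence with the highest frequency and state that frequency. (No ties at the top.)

"rain rain", 4 times

Bigram frequencies (highest first):
  rain rain: 4
  rain far: 2
  far rain: 2
  rain gate: 2
  sea far: 1
  far far: 1
  … (7 more, each ≤ 1)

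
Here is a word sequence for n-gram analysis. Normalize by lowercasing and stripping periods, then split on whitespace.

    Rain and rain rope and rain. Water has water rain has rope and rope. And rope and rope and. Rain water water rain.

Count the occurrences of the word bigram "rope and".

Scanning the 22 overlapping bigram windows for "rope and":
  position 4–5: rope and
  position 12–13: rope and
  position 14–15: rope and
  position 16–17: rope and
  position 18–19: rope and

5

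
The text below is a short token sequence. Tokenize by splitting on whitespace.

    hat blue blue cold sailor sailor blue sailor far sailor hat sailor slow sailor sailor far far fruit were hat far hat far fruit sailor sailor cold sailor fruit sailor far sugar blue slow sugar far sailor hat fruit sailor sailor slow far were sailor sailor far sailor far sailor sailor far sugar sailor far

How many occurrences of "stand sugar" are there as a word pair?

Scanning the 54 overlapping bigram windows for "stand sugar":
  (none found)

0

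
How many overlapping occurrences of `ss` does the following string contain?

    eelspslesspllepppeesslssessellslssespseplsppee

Sliding a length-2 window over the 46 characters (45 positions):
  position 9–10: ss
  position 20–21: ss
  position 23–24: ss
  position 26–27: ss
  position 33–34: ss

5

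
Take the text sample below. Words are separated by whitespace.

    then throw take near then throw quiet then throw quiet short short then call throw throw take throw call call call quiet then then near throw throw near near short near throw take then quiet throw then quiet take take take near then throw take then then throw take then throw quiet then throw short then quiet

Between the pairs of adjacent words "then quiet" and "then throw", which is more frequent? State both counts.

"then throw" (7 vs 3)

"then quiet": 3 occurrences
"then throw": 7 occurrences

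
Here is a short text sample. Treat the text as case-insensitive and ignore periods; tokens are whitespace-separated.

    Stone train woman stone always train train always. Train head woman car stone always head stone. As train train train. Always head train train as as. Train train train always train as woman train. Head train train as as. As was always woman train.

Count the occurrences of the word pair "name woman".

Scanning the 43 overlapping bigram windows for "name woman":
  (none found)

0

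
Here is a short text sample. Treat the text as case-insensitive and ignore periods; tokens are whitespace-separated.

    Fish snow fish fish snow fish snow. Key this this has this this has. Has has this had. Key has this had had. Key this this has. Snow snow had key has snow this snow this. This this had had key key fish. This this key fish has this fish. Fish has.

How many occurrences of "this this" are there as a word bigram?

Scanning the 51 overlapping bigram windows for "this this":
  position 9–10: this this
  position 12–13: this this
  position 25–26: this this
  position 36–37: this this
  position 37–38: this this
  position 44–45: this this

6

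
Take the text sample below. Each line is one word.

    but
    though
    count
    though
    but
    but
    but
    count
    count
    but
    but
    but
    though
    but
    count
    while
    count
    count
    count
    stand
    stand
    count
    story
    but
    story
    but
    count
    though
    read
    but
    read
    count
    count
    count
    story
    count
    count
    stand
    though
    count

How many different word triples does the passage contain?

35

40 tokens → 38 trigram windows in total.
Repeated trigrams (each contributes count−1 duplicates):
  but but but: 2
  count count count: 2
  count count stand: 2
3 duplicate windows → 38 − 3 = 35 distinct.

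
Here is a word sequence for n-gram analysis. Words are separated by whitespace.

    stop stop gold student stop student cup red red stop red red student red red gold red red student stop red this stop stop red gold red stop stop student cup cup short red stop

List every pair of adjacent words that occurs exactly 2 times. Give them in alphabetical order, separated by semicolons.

Bigram counts meeting the condition (exactly 2 times):
  gold red: 2
  red gold: 2
  red student: 2
  stop student: 2
  student cup: 2
  student stop: 2

gold red; red gold; red student; stop student; student cup; student stop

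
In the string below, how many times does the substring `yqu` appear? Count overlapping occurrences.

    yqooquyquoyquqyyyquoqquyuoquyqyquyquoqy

5

Sliding a length-3 window over the 39 characters (37 positions):
  position 7–9: yqu
  position 11–13: yqu
  position 17–19: yqu
  position 31–33: yqu
  position 34–36: yqu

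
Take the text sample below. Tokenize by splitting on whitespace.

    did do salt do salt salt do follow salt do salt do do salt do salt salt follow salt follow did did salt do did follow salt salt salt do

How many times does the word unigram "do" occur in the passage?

9

Scanning the 30 tokens for "do":
  position 2: do
  position 4: do
  position 7: do
  position 10: do
  position 12: do
  position 13: do
  position 15: do
  position 24: do
  position 30: do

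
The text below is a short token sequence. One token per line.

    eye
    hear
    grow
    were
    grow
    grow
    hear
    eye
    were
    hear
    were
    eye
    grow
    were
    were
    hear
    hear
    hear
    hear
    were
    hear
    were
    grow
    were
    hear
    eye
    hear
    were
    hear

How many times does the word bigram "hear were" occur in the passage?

4

Scanning the 28 overlapping bigram windows for "hear were":
  position 10–11: hear were
  position 19–20: hear were
  position 21–22: hear were
  position 27–28: hear were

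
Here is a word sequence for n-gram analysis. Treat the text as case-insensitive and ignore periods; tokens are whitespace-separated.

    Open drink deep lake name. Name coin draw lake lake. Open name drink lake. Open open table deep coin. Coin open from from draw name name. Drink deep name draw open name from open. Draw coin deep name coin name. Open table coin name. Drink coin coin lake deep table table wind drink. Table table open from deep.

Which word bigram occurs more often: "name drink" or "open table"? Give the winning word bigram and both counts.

"name drink": 3 occurrences
"open table": 2 occurrences

"name drink" (3 vs 2)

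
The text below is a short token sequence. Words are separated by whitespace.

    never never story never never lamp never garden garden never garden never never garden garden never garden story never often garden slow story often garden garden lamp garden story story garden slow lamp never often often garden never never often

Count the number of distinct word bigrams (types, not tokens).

20

40 tokens → 39 bigram windows in total.
Repeated bigrams (each contributes count−1 duplicates):
  garden never: 4
  never garden: 4
  never never: 4
  garden garden: 3
  never often: 3
  often garden: 3
  garden slow: 2
  garden story: 2
  … (2 more repeated)
19 duplicate windows → 39 − 19 = 20 distinct.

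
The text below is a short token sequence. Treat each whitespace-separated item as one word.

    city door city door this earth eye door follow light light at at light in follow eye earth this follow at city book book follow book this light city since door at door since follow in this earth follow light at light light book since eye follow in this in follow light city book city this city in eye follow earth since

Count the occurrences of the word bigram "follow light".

3

Scanning the 61 overlapping bigram windows for "follow light":
  position 9–10: follow light
  position 39–40: follow light
  position 51–52: follow light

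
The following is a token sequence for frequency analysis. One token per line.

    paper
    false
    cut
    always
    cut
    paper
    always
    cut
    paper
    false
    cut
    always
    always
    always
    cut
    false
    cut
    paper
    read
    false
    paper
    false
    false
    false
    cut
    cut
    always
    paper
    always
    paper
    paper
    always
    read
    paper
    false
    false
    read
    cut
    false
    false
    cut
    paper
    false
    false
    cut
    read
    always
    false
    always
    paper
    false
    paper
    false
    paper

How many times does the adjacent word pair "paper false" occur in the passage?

Scanning the 53 overlapping bigram windows for "paper false":
  position 1–2: paper false
  position 9–10: paper false
  position 21–22: paper false
  position 34–35: paper false
  position 42–43: paper false
  position 50–51: paper false
  position 52–53: paper false

7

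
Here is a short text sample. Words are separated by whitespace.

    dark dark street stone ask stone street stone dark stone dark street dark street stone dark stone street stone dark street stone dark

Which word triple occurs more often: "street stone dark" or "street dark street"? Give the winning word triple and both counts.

"street stone dark": 4 occurrences
"street dark street": 1 occurrence

"street stone dark" (4 vs 1)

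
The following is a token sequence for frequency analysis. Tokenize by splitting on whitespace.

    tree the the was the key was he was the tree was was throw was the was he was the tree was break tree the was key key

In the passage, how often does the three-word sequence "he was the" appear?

Scanning the 26 overlapping trigram windows for "he was the":
  position 8–10: he was the
  position 18–20: he was the

2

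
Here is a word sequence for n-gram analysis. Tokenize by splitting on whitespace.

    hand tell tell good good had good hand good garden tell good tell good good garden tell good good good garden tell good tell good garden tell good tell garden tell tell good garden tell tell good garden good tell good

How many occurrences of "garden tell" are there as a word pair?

Scanning the 40 overlapping bigram windows for "garden tell":
  position 10–11: garden tell
  position 16–17: garden tell
  position 21–22: garden tell
  position 26–27: garden tell
  position 30–31: garden tell
  position 34–35: garden tell

6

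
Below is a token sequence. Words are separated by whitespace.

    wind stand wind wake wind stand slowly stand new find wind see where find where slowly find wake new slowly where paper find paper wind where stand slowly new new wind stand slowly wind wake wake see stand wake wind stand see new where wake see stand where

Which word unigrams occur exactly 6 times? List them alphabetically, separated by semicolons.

Unigram counts meeting the condition (exactly 6 times):
  wake: 6
  where: 6

wake; where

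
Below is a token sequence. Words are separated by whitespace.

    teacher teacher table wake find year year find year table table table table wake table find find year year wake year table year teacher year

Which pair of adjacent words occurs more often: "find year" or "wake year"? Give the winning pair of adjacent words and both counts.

"find year" (3 vs 1)

"find year": 3 occurrences
"wake year": 1 occurrence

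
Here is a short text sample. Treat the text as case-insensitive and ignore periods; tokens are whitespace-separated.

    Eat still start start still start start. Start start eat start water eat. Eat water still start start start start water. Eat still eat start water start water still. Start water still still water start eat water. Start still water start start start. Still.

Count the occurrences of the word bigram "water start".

4

Scanning the 43 overlapping bigram windows for "water start":
  position 26–27: water start
  position 34–35: water start
  position 37–38: water start
  position 40–41: water start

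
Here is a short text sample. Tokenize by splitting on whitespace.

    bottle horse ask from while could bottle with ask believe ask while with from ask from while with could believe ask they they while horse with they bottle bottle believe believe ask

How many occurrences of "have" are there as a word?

0

Scanning the 32 tokens for "have":
  (none found)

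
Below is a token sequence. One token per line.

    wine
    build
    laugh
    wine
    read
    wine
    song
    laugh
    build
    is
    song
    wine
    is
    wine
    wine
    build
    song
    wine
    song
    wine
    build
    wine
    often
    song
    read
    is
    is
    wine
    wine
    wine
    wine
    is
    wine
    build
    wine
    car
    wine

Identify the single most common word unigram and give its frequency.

"wine", 16 times

Unigram frequencies (highest first):
  wine: 16
  build: 5
  song: 5
  is: 5
  laugh: 2
  read: 2
  … (2 more, each ≤ 1)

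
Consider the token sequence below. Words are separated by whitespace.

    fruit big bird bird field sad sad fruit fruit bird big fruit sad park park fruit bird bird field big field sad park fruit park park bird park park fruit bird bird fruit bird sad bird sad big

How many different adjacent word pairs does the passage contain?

38 tokens → 37 bigram windows in total.
Repeated bigrams (each contributes count−1 duplicates):
  fruit bird: 4
  bird bird: 3
  park fruit: 3
  park park: 3
  bird field: 2
  bird sad: 2
  field sad: 2
  sad park: 2
13 duplicate windows → 37 − 13 = 24 distinct.

24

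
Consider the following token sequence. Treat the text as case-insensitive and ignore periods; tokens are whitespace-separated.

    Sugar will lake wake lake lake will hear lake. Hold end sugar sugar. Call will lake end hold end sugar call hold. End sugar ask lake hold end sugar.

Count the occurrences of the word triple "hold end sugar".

4

Scanning the 27 overlapping trigram windows for "hold end sugar":
  position 10–12: hold end sugar
  position 18–20: hold end sugar
  position 22–24: hold end sugar
  position 27–29: hold end sugar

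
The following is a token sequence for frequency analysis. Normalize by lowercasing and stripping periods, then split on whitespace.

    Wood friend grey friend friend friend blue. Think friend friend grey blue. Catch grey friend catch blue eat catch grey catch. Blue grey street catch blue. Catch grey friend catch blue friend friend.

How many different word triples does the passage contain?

33 tokens → 31 trigram windows in total.
Repeated trigrams (each contributes count−1 duplicates):
  blue catch grey: 2
  catch grey friend: 2
  friend catch blue: 2
  grey friend catch: 2
4 duplicate windows → 31 − 4 = 27 distinct.

27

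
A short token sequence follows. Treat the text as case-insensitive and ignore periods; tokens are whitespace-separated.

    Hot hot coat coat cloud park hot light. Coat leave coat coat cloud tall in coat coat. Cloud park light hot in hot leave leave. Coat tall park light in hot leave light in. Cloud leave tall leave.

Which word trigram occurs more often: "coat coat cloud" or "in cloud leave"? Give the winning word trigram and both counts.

"coat coat cloud": 3 occurrences
"in cloud leave": 1 occurrence

"coat coat cloud" (3 vs 1)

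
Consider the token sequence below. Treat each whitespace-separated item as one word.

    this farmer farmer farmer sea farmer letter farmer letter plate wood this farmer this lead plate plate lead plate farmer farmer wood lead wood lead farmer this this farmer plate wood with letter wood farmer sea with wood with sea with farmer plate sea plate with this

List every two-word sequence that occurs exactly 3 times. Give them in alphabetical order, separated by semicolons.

Bigram counts meeting the condition (exactly 3 times):
  farmer farmer: 3
  this farmer: 3

farmer farmer; this farmer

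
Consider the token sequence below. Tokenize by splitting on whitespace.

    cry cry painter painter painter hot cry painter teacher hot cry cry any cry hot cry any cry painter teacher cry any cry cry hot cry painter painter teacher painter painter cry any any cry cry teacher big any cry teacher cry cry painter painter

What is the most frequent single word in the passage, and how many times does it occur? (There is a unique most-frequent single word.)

Unigram frequencies (highest first):
  cry: 18
  painter: 11
  any: 6
  teacher: 5
  hot: 4
  big: 1

"cry", 18 times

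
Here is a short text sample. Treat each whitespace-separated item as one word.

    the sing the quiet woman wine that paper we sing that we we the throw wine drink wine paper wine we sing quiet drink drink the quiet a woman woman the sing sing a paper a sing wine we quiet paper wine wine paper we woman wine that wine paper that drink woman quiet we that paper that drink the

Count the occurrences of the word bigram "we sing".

2

Scanning the 59 overlapping bigram windows for "we sing":
  position 9–10: we sing
  position 21–22: we sing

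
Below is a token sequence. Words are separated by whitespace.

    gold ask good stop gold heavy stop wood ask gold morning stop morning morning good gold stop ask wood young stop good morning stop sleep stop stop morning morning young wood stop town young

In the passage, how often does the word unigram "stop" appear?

9

Scanning the 34 tokens for "stop":
  position 4: stop
  position 7: stop
  position 12: stop
  position 17: stop
  position 21: stop
  position 24: stop
  position 26: stop
  position 27: stop
  position 32: stop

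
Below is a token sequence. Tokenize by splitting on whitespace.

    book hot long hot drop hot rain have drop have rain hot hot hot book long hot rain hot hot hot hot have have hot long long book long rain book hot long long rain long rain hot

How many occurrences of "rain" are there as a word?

6

Scanning the 38 tokens for "rain":
  position 7: rain
  position 11: rain
  position 18: rain
  position 30: rain
  position 35: rain
  position 37: rain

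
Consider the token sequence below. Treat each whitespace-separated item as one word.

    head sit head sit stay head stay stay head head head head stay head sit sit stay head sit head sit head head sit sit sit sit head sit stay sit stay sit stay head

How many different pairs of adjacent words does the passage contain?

35 tokens → 34 bigram windows in total.
Repeated bigrams (each contributes count−1 duplicates):
  head sit: 7
  sit stay: 5
  stay head: 5
  head head: 4
  sit head: 4
  sit sit: 4
  head stay: 2
  stay sit: 2
25 duplicate windows → 34 − 25 = 9 distinct.

9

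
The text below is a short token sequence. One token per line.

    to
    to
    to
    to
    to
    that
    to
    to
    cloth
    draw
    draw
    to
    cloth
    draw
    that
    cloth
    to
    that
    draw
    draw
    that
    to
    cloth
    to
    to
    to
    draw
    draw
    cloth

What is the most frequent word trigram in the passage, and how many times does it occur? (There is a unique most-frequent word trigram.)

Trigram frequencies (highest first):
  to to to: 4
  to cloth draw: 2
  to to that: 1
  to that to: 1
  that to to: 1
  to to cloth: 1
  … (17 more, each ≤ 1)

"to to to", 4 times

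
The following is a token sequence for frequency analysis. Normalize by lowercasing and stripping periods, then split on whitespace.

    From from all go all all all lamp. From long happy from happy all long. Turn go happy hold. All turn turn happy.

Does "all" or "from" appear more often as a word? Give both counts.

"all": 6 occurrences
"from": 4 occurrences

"all" (6 vs 4)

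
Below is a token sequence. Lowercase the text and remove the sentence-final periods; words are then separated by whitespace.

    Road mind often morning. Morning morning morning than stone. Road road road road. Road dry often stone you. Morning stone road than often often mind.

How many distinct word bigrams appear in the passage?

18

25 tokens → 24 bigram windows in total.
Repeated bigrams (each contributes count−1 duplicates):
  road road: 4
  morning morning: 3
  stone road: 2
6 duplicate windows → 24 − 6 = 18 distinct.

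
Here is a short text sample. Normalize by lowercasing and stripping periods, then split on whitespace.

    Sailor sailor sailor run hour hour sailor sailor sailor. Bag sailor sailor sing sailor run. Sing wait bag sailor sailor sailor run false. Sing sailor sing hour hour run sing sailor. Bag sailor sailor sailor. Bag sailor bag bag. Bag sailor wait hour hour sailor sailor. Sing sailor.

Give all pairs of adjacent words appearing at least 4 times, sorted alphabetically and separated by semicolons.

Bigram counts meeting the condition (at least 4 times):
  bag sailor: 5
  sailor bag: 4
  sailor sailor: 10
  sing sailor: 4

bag sailor; sailor bag; sailor sailor; sing sailor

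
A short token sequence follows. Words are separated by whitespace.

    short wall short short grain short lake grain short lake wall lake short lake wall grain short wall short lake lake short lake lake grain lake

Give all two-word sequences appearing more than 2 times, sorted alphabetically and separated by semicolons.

Bigram counts meeting the condition (more than 2 times):
  grain short: 3
  short lake: 5

grain short; short lake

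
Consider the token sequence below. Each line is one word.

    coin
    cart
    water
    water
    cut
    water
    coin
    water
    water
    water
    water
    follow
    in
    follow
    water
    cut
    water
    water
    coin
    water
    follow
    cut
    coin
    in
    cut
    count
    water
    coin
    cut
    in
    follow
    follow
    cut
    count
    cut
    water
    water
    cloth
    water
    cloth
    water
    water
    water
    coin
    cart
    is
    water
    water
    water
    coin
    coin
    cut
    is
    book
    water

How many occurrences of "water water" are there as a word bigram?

10

Scanning the 54 overlapping bigram windows for "water water":
  position 3–4: water water
  position 8–9: water water
  position 9–10: water water
  position 10–11: water water
  position 17–18: water water
  position 36–37: water water
  position 41–42: water water
  position 42–43: water water
  position 47–48: water water
  position 48–49: water water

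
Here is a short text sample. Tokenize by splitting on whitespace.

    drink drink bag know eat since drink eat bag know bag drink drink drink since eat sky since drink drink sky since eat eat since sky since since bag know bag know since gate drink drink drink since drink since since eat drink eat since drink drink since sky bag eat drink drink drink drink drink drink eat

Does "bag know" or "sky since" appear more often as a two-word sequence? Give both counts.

"bag know": 4 occurrences
"sky since": 3 occurrences

"bag know" (4 vs 3)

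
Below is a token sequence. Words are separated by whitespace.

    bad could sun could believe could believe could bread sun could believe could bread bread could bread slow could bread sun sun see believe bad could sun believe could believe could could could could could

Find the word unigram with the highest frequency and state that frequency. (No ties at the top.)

"could", 15 times

Unigram frequencies (highest first):
  could: 15
  believe: 6
  sun: 5
  bread: 5
  bad: 2
  slow: 1
  … (1 more, each ≤ 1)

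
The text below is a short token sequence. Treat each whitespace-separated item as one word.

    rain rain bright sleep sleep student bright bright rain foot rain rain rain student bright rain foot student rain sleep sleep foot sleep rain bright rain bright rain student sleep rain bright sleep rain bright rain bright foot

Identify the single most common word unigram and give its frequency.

Unigram frequencies (highest first):
  rain: 14
  bright: 9
  sleep: 7
  student: 4
  foot: 4

"rain", 14 times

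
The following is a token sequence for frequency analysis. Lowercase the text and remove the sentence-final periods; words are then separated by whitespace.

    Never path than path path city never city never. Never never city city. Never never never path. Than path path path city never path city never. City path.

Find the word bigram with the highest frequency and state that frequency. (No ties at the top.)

Bigram frequencies (highest first):
  city never: 5
  never never: 4
  never path: 3
  path path: 3
  path city: 3
  never city: 3
  … (4 more, each ≤ 2)

"city never", 5 times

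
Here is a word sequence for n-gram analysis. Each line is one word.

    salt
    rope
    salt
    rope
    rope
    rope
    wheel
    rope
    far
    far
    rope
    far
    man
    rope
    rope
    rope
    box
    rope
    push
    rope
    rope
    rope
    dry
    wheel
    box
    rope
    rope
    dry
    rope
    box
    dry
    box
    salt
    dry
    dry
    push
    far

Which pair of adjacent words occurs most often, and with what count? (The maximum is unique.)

Bigram frequencies (highest first):
  rope rope: 7
  salt rope: 2
  rope far: 2
  rope box: 2
  box rope: 2
  rope dry: 2
  … (19 more, each ≤ 1)

"rope rope", 7 times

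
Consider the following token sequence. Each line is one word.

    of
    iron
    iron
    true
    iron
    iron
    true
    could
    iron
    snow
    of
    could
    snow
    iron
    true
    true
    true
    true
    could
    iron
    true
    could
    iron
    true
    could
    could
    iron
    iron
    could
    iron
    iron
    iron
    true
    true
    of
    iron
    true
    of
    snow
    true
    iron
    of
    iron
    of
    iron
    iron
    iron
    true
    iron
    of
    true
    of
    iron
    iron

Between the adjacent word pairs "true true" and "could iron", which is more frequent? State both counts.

"could iron" (5 vs 4)

"true true": 4 occurrences
"could iron": 5 occurrences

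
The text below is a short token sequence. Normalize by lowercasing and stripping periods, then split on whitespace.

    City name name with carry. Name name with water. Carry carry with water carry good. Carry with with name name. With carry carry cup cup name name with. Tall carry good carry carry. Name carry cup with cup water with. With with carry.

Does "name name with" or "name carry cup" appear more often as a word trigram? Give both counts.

"name name with": 4 occurrences
"name carry cup": 1 occurrence

"name name with" (4 vs 1)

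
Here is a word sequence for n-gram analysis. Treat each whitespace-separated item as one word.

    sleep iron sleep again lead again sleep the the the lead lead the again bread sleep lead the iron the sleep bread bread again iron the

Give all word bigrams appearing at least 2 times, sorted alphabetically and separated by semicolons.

iron the; lead the; the the

Bigram counts meeting the condition (at least 2 times):
  iron the: 2
  lead the: 2
  the the: 2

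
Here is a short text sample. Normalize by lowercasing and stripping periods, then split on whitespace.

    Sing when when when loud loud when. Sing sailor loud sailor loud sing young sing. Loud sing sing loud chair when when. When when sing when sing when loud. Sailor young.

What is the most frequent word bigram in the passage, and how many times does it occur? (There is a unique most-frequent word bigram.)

"when when", 5 times

Bigram frequencies (highest first):
  when when: 5
  sing when: 3
  when sing: 3
  when loud: 2
  sailor loud: 2
  loud sailor: 2
  … (11 more, each ≤ 2)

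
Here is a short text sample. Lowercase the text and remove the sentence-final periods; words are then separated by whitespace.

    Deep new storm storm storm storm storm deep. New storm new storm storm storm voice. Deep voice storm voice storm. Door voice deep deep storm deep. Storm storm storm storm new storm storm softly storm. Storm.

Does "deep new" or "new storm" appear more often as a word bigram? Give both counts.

"new storm" (4 vs 2)

"deep new": 2 occurrences
"new storm": 4 occurrences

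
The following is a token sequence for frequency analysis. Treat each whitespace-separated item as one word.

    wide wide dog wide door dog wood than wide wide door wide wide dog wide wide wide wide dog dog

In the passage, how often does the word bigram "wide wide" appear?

6

Scanning the 19 overlapping bigram windows for "wide wide":
  position 1–2: wide wide
  position 9–10: wide wide
  position 12–13: wide wide
  position 15–16: wide wide
  position 16–17: wide wide
  position 17–18: wide wide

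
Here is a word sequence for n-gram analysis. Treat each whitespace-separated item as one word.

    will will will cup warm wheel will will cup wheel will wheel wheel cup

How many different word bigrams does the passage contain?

9

14 tokens → 13 bigram windows in total.
Repeated bigrams (each contributes count−1 duplicates):
  will will: 3
  wheel will: 2
  will cup: 2
4 duplicate windows → 13 − 4 = 9 distinct.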